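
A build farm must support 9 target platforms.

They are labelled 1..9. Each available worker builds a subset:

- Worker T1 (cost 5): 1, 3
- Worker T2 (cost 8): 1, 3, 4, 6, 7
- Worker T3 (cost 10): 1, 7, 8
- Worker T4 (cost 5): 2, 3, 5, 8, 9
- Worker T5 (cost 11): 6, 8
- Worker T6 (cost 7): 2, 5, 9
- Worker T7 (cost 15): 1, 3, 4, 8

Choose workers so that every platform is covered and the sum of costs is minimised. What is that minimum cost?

13

T2, T4 together cover every platform (T2 ∪ T4 = {1, 2, 3, 4, 5, 6, 7, 8, 9}); total cost 8 + 5 = 13.
No covering selection has total cost below 13.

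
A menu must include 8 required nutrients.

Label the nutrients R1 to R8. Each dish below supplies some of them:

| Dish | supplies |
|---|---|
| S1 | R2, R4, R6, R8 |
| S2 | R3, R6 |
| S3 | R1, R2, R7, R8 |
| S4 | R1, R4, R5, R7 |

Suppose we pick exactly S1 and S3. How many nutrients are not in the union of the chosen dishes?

2

Union of S1, S3 = {R1, R2, R4, R6, R7, R8}.
Not covered: R3, R5 — 2 nutrients.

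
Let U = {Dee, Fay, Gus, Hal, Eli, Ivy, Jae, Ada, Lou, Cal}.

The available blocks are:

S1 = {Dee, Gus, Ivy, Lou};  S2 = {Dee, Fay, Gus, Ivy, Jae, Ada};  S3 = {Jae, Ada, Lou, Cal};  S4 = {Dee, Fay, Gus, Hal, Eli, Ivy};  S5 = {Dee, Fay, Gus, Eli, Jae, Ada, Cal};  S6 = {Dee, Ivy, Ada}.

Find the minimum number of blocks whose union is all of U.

2

S3 and S4 cover everything between them: the union {Dee, Fay, Gus, Hal, Eli, Ivy, Jae, Ada, Lou, Cal} is all of U.
No single block has all 10 items (the largest, S5, has 7), so 2 is optimal.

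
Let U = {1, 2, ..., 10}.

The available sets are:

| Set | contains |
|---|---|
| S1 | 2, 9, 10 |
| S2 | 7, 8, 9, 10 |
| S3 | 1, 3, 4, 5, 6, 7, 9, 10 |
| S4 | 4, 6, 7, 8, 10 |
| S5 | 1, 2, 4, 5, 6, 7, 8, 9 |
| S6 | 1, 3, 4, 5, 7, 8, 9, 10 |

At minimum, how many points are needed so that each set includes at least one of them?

H = {2, 7} meets every set (each contains at least one member of H), and |H| = 2.
No single point lies in every set, so at least 2 are needed and 2 is optimal.

2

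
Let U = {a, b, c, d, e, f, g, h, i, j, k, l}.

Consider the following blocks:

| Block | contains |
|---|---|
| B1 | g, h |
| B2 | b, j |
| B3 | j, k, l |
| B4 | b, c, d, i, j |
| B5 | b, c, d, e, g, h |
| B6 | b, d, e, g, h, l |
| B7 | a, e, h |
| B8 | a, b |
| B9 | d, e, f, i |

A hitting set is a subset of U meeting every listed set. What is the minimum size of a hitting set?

4

T = {b, f, h, l} meets every block (each contains at least one member of T), and |T| = 4.
The blocks B1, B3, B8, B9 are pairwise disjoint, so any hitting set needs a separate item for each — at least 4. Hence 4 is optimal.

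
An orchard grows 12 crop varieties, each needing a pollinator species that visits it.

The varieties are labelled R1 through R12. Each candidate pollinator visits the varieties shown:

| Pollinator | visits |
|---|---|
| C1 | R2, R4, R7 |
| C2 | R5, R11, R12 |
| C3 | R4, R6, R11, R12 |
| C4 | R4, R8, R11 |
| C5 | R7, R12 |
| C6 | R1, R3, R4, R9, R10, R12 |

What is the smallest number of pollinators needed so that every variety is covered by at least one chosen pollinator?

5

C1 and C2 and C3 and C4 and C6 together: C1 ∪ C2 ∪ C3 ∪ C4 ∪ C6 = {R1, R2, R3, R4, R5, R6, R7, R8, R9, R10, R11, R12} — every variety is covered.
No 4 of the 6 pollinators cover everything (all 15 combinations miss at least one variety), so 5 is optimal.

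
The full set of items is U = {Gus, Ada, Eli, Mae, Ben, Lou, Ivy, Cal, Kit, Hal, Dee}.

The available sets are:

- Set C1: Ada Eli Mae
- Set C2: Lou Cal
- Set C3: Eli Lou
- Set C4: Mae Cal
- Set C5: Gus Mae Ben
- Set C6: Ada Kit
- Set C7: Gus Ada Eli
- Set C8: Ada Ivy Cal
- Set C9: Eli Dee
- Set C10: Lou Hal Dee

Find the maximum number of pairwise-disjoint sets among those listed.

4

C2, C5, C6, C9 are pairwise disjoint (C2={Lou,Cal}; C5={Gus,Mae,Ben}; C6={Ada,Kit}; C9={Eli,Dee}).
Every remaining set overlaps one of these, and no 5 of the listed sets are pairwise disjoint, so 4 is the maximum.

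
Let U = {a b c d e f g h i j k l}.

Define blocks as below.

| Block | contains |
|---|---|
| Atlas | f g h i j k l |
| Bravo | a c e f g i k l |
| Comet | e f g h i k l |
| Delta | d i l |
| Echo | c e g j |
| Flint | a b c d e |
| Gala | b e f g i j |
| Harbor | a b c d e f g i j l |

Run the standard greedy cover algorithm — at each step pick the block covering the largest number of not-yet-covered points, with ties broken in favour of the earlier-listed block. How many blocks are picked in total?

Greedy: pick Harbor (covers 10 new) → pick Atlas (covers 2 new). Total picks: 2.

2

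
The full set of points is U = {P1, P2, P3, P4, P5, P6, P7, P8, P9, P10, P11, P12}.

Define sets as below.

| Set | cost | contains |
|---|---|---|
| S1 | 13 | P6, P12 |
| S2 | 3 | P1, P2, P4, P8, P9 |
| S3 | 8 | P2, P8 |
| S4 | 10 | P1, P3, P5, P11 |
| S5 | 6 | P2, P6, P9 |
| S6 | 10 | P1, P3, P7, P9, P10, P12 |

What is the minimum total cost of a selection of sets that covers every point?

29

S2, S4, S5, S6 together cover every point (S2 ∪ S4 ∪ S5 ∪ S6 = {P1, P2, P3, P4, P5, P6, P7, P8, P9, P10, P11, P12}); total cost 3 + 10 + 6 + 10 = 29.
No covering selection has total cost below 29.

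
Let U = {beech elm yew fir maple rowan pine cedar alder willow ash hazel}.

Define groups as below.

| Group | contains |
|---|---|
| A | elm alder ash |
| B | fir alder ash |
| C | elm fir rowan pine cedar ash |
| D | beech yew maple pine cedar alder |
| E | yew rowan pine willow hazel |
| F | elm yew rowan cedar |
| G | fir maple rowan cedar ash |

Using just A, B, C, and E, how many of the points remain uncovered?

Union of A, B, C, E = {elm, yew, fir, rowan, pine, cedar, alder, willow, ash, hazel}.
Not covered: beech, maple — 2 points.

2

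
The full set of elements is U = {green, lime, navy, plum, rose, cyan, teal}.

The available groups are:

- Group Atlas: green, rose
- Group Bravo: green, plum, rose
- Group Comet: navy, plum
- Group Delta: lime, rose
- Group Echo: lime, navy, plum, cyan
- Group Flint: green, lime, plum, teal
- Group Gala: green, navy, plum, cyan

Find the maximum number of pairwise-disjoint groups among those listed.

Comet, Delta are pairwise disjoint (Comet={navy,plum}; Delta={lime,rose}).
Every remaining group overlaps one of these, and no 3 of the listed groups are pairwise disjoint, so 2 is the maximum.

2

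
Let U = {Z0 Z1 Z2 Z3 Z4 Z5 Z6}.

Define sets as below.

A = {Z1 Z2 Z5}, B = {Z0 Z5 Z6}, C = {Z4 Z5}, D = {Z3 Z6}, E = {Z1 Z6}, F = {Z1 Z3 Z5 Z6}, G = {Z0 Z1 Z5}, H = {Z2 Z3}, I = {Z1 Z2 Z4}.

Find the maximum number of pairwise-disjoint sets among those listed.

3

C, E, H are pairwise disjoint (C={Z4,Z5}; E={Z1,Z6}; H={Z2,Z3}).
Every remaining set overlaps one of these, and no 4 of the listed sets are pairwise disjoint, so 3 is the maximum.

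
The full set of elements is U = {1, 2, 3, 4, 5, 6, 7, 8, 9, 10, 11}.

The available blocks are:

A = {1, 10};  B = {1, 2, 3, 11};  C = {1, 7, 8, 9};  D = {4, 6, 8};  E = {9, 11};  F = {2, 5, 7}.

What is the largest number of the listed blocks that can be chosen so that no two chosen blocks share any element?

4

A, D, E, F are pairwise disjoint (A={1,10}; D={4,6,8}; E={9,11}; F={2,5,7}).
Every remaining block overlaps one of these, and no 5 of the listed blocks are pairwise disjoint, so 4 is the maximum.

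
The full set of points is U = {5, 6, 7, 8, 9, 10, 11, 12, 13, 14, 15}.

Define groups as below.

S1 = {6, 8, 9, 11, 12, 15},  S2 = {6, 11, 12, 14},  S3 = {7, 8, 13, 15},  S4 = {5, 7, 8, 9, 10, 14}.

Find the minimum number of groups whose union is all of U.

3

Take {S1, S3, S4}. Their union is {5, 6, 7, 8, 9, 10, 11, 12, 13, 14, 15}, which is all 11 points.
Only S4 contains 5, so S4 is forced; the remaining 5 points need at least 2 more groups (each remaining group adds at most 4) — so at least 3 groups are needed, and 3 is optimal.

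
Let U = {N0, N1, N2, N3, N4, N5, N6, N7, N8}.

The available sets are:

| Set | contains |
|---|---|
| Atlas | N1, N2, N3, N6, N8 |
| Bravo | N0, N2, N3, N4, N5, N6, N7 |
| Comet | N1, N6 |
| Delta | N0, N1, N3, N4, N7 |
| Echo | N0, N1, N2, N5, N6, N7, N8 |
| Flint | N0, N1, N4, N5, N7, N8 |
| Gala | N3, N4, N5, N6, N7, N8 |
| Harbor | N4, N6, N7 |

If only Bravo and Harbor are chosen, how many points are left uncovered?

Union of Bravo, Harbor = {N0, N2, N3, N4, N5, N6, N7}.
Not covered: N1, N8 — 2 points.

2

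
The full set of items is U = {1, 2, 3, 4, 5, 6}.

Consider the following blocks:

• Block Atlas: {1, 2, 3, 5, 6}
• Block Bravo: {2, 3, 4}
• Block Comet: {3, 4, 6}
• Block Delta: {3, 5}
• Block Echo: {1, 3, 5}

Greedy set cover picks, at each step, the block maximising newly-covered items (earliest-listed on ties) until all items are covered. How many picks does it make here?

2

Greedy: pick Atlas (covers 5 new) → pick Bravo (covers 1 new). Total picks: 2.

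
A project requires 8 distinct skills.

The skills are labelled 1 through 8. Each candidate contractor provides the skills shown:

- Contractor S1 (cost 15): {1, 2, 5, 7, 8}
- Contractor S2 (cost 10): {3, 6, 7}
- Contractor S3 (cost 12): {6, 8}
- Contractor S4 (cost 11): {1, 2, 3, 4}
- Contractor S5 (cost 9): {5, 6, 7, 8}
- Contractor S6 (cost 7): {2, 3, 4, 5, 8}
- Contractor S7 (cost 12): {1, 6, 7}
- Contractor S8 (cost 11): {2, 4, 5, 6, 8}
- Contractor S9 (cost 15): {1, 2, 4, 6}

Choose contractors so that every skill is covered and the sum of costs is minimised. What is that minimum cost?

19

S6, S7 together cover every skill (S6 ∪ S7 = {1, 2, 3, 4, 5, 6, 7, 8}); total cost 7 + 12 = 19.
No covering selection has total cost below 19.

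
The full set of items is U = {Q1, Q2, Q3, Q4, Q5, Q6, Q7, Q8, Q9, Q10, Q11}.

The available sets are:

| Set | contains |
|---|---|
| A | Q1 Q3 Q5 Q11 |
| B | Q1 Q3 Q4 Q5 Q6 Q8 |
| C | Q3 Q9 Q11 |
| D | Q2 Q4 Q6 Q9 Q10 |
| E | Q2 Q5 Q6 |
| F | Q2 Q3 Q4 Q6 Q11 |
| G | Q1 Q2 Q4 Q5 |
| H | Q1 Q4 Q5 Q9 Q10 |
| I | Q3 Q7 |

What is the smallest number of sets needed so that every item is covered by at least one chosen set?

Take {A, B, D, I}. Their union is {Q1, Q2, Q3, Q4, Q5, Q6, Q7, Q8, Q9, Q10, Q11}, which is all 11 items.
No 3 of the 9 sets cover everything (all 84 combinations miss at least one item), so 4 is optimal.

4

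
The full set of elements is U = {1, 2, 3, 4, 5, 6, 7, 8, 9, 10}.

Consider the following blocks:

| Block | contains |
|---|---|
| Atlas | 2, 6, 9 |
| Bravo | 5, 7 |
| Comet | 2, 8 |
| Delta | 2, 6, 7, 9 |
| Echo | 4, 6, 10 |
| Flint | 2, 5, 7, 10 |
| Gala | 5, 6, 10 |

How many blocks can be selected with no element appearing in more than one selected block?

Bravo, Comet, Echo are pairwise disjoint (Bravo={5,7}; Comet={2,8}; Echo={4,6,10}).
Every remaining block overlaps one of these, and no 4 of the listed blocks are pairwise disjoint, so 3 is the maximum.

3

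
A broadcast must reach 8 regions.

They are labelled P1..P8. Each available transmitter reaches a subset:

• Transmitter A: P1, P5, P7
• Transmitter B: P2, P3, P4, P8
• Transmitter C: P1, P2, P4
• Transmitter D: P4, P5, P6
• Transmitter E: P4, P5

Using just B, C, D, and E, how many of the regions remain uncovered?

Union of B, C, D, E = {P1, P2, P3, P4, P5, P6, P8}.
Not covered: P7 — 1 region.

1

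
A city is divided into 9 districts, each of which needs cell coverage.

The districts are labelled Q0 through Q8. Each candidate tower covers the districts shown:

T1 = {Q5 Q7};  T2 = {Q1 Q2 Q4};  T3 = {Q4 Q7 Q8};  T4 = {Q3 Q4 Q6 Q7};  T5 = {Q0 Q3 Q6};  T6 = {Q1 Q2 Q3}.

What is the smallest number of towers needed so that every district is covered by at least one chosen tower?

4

Take {T1, T2, T3, T5}. Their union is {Q0, Q1, Q2, Q3, Q4, Q5, Q6, Q7, Q8}, which is all 9 districts.
Only T1 contains Q5, so T1 is forced; the remaining 7 districts need at least 3 more towers (each remaining tower adds at most 3) — so at least 4 towers are needed, and 4 is optimal.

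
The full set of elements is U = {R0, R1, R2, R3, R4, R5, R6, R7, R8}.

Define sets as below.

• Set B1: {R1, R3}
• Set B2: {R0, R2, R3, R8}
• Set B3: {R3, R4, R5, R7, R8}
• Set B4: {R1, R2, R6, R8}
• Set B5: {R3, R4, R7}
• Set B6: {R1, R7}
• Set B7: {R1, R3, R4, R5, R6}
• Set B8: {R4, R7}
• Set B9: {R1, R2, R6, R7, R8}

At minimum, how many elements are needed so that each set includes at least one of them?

The 3 elements {R1, R3, R4} hit every set.
No choice of 2 elements meets every set, so 3 is the minimum.

3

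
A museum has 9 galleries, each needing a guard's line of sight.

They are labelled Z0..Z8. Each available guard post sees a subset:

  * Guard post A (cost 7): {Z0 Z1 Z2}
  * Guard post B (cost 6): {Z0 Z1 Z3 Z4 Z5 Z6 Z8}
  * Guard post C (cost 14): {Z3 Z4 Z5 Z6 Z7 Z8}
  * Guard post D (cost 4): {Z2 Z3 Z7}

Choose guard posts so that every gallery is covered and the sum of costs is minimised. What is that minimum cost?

10

B, D together cover every gallery (B ∪ D = {Z0, Z1, Z2, Z3, Z4, Z5, Z6, Z7, Z8}); total cost 6 + 4 = 10.
No covering selection has total cost below 10.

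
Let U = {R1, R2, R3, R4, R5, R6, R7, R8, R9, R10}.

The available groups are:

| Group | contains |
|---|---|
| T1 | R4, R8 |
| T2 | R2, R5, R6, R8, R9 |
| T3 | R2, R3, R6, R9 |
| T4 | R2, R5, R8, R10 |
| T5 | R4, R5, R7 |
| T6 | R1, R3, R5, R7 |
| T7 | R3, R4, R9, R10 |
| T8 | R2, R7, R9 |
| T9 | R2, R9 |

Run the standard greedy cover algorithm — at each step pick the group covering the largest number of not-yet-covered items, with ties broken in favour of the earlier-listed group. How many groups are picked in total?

3

Greedy: pick T2 (covers 5 new) → pick T6 (covers 3 new) → pick T7 (covers 2 new). Total picks: 3.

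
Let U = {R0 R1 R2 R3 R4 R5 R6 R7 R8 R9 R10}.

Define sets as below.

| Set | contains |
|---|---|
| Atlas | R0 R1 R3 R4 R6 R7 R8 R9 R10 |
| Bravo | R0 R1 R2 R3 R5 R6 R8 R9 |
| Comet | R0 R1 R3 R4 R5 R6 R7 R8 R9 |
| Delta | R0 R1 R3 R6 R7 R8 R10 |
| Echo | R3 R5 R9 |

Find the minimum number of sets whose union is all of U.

2

Atlas and Bravo cover everything between them: the union {R0, R1, R2, R3, R4, R5, R6, R7, R8, R9, R10} is all of U.
No single set has all 11 elements (the largest, Atlas, has 9), so 2 is optimal.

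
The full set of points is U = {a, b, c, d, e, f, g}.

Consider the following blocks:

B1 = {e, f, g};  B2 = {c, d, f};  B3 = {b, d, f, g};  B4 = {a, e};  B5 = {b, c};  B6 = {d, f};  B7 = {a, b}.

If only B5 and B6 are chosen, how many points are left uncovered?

3

Union of B5, B6 = {b, c, d, f}.
Not covered: a, e, g — 3 points.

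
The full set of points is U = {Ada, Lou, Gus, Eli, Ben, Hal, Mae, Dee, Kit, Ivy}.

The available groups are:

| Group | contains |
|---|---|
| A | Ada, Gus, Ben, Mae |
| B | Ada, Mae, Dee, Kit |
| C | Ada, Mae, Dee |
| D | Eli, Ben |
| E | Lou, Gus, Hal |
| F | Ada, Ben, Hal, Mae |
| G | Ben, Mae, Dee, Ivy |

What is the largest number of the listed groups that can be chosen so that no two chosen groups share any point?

3

B, D, E are pairwise disjoint (B={Ada,Mae,Dee,Kit}; D={Eli,Ben}; E={Lou,Gus,Hal}).
Every remaining group overlaps one of these, and no 4 of the listed groups are pairwise disjoint, so 3 is the maximum.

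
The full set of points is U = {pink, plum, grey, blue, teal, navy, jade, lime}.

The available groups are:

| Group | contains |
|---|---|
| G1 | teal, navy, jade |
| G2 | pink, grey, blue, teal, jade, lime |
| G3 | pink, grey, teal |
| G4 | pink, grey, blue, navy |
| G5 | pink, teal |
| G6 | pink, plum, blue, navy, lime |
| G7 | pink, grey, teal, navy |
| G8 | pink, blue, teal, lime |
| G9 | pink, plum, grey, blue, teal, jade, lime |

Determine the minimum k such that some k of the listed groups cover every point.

Take {G6, G9}. Their union is {pink, plum, grey, blue, teal, navy, jade, lime}, which is all 8 points.
No single group has all 8 points (the largest, G9, has 7), so 2 is optimal.

2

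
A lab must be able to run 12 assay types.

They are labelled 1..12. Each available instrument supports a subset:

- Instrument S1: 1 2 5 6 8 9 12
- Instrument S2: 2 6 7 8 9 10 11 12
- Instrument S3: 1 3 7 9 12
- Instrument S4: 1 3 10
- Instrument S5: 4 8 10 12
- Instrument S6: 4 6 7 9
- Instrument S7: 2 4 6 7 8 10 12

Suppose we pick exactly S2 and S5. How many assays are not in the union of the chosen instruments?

3

Union of S2, S5 = {2, 4, 6, 7, 8, 9, 10, 11, 12}.
Not covered: 1, 3, 5 — 3 assays.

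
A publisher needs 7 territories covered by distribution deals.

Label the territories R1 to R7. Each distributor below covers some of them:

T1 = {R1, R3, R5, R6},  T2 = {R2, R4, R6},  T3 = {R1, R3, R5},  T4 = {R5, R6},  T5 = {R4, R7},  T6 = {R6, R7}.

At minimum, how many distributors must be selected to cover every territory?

3

T1 and T2 and T6 together: T1 ∪ T2 ∪ T6 = {R1, R2, R3, R4, R5, R6, R7} — every territory is covered.
Only T2 contains R2, so T2 is forced; the remaining 4 territories need at least 2 more distributors (each remaining distributor adds at most 3) — so at least 3 distributors are needed, and 3 is optimal.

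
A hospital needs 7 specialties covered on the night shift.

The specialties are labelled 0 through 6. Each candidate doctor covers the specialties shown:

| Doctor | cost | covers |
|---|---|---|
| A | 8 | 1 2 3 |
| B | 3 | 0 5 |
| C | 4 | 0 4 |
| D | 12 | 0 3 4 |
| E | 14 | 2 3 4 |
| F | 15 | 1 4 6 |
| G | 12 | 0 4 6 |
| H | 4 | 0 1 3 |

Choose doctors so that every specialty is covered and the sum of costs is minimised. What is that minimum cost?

23

A, B, G together cover every specialty (A ∪ B ∪ G = {0, 1, 2, 3, 4, 5, 6}); total cost 8 + 3 + 12 = 23.
The greedy pick H, B, C, A, G costs 31; no covering selection beats 23.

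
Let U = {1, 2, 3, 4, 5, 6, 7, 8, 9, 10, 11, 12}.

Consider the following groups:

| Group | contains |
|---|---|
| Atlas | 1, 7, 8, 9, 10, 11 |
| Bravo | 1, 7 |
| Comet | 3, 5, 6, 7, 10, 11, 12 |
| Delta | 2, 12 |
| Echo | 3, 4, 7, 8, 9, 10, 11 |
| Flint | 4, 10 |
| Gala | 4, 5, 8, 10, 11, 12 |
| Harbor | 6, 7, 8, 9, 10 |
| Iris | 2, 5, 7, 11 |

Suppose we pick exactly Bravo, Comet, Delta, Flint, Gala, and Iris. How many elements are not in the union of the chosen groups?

Union of Bravo, Comet, Delta, Flint, Gala, Iris = {1, 2, 3, 4, 5, 6, 7, 8, 10, 11, 12}.
Not covered: 9 — 1 element.

1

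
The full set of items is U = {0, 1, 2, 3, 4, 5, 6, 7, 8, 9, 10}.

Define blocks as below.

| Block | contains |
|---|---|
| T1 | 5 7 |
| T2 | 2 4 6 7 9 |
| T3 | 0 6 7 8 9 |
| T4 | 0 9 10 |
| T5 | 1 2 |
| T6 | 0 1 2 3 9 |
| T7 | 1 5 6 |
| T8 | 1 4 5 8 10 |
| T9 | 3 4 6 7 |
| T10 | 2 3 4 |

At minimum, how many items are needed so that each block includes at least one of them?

4

H = {0, 2, 5, 6} meets every block (each contains at least one member of H), and |H| = 4.
No choice of 3 items meets every block, so 4 is the minimum.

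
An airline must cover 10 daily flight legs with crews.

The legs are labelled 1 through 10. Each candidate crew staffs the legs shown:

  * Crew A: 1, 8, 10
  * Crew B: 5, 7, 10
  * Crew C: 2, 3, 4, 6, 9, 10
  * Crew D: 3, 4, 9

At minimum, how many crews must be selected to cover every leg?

A and B and C together: A ∪ B ∪ C = {1, 2, 3, 4, 5, 6, 7, 8, 9, 10} — every leg is covered.
Only A contains 1, so A is forced; the remaining 7 legs need at least 2 more crews (each remaining crew adds at most 5) — so at least 3 crews are needed, and 3 is optimal.

3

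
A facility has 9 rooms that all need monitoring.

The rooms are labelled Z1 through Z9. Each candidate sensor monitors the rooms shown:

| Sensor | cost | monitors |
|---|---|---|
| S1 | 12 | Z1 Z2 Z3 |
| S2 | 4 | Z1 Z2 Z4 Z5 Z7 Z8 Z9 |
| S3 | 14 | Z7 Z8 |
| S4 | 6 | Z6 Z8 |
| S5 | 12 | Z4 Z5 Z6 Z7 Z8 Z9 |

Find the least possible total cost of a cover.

S1, S2, S4 together cover every room (S1 ∪ S2 ∪ S4 = {Z1, Z2, Z3, Z4, Z5, Z6, Z7, Z8, Z9}); total cost 12 + 4 + 6 = 22.
No covering selection has total cost below 22.

22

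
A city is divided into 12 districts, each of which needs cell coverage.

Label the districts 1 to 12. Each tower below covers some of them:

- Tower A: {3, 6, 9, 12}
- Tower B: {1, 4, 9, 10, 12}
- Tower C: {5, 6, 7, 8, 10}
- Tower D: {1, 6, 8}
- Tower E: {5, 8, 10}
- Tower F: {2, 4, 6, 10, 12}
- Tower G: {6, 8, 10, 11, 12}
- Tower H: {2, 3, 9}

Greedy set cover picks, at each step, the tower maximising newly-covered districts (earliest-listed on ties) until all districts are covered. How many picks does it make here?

4

Greedy: pick B (covers 5 new) → pick C (covers 4 new) → pick H (covers 2 new) → pick G (covers 1 new). Total picks: 4.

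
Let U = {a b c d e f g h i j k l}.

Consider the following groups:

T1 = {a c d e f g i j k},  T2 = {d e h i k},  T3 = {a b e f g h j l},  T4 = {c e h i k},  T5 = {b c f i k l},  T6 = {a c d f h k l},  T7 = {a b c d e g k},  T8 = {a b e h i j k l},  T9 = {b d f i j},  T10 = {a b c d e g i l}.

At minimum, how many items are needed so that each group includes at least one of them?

Take T = {b, k}. Each listed group contains at least one of these, so T is a hitting set of size 2.
No single item lies in every group, so at least 2 are needed and 2 is optimal.

2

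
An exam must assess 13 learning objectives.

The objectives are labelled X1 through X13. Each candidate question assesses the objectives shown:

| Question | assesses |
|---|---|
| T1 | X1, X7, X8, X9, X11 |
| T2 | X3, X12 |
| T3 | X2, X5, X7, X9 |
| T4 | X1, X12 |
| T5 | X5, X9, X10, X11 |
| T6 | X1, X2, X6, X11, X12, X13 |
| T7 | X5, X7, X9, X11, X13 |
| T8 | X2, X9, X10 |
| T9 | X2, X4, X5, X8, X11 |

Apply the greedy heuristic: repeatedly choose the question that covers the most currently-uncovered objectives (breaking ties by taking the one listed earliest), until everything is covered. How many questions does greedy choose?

Greedy: pick T6 (covers 6 new) → pick T1 (covers 3 new) → pick T5 (covers 2 new) → pick T2 (covers 1 new) → pick T9 (covers 1 new). Total picks: 5.

5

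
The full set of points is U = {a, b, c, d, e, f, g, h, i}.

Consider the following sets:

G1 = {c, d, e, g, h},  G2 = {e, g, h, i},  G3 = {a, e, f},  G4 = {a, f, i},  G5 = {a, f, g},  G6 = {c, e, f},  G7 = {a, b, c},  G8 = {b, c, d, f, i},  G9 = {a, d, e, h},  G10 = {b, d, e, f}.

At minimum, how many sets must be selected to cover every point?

3

G5 and G8 and G9 together: G5 ∪ G8 ∪ G9 = {a, b, c, d, e, f, g, h, i} — every point is covered.
No 2 of the 10 sets cover everything (all 45 combinations miss at least one point), so 3 is optimal.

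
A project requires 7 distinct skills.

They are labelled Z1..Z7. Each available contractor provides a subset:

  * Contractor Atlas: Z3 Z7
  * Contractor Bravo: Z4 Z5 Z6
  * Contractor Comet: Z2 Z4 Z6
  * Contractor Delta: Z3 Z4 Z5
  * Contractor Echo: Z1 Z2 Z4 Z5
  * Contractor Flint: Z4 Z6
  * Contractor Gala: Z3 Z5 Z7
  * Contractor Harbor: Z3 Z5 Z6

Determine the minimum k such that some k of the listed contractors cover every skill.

Take {Atlas, Comet, Echo}. Their union is {Z1, Z2, Z3, Z4, Z5, Z6, Z7}, which is all 7 skills.
Only Echo contains Z1, so Echo is forced; the remaining 3 skills need at least 2 more contractors (each remaining contractor adds at most 2) — so at least 3 contractors are needed, and 3 is optimal.

3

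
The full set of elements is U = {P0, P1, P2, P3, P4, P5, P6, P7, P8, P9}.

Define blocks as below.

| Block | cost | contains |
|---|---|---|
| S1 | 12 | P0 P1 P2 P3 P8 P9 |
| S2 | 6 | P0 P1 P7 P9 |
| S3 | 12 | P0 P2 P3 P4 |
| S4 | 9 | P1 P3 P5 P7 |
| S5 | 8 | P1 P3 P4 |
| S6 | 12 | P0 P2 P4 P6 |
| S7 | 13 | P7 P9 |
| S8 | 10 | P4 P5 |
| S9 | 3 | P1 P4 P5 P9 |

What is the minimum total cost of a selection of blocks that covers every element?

33

S1, S4, S6 together cover every element (S1 ∪ S4 ∪ S6 = {P0, P1, P2, P3, P4, P5, P6, P7, P8, P9}); total cost 12 + 9 + 12 = 33.
No covering selection has total cost below 33.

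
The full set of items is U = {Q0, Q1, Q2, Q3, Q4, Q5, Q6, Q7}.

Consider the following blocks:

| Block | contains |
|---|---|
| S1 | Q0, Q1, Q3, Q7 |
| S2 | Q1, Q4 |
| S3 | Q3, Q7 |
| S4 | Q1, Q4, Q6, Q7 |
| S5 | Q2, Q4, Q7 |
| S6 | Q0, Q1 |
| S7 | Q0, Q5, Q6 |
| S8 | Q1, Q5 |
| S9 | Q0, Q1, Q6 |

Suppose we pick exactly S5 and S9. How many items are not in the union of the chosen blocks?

Union of S5, S9 = {Q0, Q1, Q2, Q4, Q6, Q7}.
Not covered: Q3, Q5 — 2 items.

2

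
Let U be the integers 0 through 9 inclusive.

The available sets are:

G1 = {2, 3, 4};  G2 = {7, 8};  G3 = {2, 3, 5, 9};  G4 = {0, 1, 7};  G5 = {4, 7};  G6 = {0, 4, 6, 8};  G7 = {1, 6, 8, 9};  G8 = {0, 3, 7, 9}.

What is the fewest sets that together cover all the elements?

G3 and G4 and G6 together: G3 ∪ G4 ∪ G6 = {0, 1, 2, 3, 4, 5, 6, 7, 8, 9} — every element is covered.
Each set has at most 4 elements, and 2·4 = 8 < 10 — so at least 3 sets are needed, and 3 is optimal.

3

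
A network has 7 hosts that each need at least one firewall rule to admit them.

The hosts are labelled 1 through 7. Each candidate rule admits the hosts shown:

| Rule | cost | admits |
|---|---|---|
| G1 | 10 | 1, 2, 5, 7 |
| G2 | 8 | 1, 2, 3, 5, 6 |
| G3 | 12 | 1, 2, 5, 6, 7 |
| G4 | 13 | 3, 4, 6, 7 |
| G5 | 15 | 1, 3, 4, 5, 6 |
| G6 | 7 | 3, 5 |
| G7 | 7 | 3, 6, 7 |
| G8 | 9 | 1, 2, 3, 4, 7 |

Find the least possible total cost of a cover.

17

G2, G8 together cover every host (G2 ∪ G8 = {1, 2, 3, 4, 5, 6, 7}); total cost 8 + 9 = 17.
No covering selection has total cost below 17.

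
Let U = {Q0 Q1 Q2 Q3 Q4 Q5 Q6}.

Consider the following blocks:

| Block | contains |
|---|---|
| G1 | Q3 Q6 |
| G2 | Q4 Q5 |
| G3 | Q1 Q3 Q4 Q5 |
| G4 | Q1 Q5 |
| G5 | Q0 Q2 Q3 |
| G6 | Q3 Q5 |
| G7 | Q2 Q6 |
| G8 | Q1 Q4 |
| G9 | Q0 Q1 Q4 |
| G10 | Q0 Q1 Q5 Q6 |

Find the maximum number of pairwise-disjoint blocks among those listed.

3

G6, G7, G8 are pairwise disjoint (G6={Q3,Q5}; G7={Q2,Q6}; G8={Q1,Q4}).
Every remaining block overlaps one of these, and no 4 of the listed blocks are pairwise disjoint, so 3 is the maximum.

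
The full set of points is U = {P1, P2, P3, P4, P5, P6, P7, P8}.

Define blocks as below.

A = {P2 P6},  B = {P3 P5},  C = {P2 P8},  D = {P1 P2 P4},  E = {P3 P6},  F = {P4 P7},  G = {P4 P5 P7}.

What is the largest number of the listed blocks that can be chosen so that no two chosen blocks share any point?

3

C, E, F are pairwise disjoint (C={P2,P8}; E={P3,P6}; F={P4,P7}).
Every remaining block overlaps one of these, and no 4 of the listed blocks are pairwise disjoint, so 3 is the maximum.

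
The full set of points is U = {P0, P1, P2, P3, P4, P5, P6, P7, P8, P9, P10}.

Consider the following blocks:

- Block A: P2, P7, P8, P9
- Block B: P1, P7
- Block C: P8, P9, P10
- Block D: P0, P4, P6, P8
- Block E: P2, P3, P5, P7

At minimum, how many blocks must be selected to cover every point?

B and C and D and E together: B ∪ C ∪ D ∪ E = {P0, P1, P2, P3, P4, P5, P6, P7, P8, P9, P10} — every point is covered.
Only B contains P1, so B is forced; the remaining 9 points need at least 3 more blocks (each remaining block adds at most 4) — so at least 4 blocks are needed, and 4 is optimal.

4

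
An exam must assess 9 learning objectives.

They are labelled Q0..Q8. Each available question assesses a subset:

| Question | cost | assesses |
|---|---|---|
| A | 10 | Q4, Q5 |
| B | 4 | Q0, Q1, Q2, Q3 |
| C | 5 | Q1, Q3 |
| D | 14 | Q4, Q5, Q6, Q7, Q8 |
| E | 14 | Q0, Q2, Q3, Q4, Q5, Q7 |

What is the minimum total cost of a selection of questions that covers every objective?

18

B, D together cover every objective (B ∪ D = {Q0, Q1, Q2, Q3, Q4, Q5, Q6, Q7, Q8}); total cost 4 + 14 = 18.
No covering selection has total cost below 18.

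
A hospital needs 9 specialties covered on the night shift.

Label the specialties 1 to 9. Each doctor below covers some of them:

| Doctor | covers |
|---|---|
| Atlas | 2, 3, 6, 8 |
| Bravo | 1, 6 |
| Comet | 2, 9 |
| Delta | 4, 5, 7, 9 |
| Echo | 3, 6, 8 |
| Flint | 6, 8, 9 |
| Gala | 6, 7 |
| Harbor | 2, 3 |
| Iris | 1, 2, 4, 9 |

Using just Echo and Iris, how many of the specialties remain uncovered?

2

Union of Echo, Iris = {1, 2, 3, 4, 6, 8, 9}.
Not covered: 5, 7 — 2 specialties.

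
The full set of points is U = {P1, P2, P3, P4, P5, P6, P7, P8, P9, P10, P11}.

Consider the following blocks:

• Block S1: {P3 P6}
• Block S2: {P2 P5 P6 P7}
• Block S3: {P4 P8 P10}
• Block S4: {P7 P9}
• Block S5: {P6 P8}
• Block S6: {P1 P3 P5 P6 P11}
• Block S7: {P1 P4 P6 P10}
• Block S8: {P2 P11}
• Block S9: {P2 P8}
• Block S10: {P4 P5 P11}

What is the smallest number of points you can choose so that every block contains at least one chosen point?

4

Take H = {P6, P7, P8, P11}. Each listed block contains at least one of these, so H is a hitting set of size 4.
The blocks S1, S3, S4, S8 are pairwise disjoint, so any hitting set needs a separate point for each — at least 4. Hence 4 is optimal.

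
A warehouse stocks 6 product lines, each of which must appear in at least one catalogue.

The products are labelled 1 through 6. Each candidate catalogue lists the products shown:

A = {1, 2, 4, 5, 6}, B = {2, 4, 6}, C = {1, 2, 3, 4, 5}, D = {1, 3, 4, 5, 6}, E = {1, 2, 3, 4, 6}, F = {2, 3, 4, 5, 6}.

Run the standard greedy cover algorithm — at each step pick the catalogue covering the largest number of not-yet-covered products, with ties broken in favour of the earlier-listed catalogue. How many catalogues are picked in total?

2

Greedy: pick A (covers 5 new) → pick C (covers 1 new). Total picks: 2.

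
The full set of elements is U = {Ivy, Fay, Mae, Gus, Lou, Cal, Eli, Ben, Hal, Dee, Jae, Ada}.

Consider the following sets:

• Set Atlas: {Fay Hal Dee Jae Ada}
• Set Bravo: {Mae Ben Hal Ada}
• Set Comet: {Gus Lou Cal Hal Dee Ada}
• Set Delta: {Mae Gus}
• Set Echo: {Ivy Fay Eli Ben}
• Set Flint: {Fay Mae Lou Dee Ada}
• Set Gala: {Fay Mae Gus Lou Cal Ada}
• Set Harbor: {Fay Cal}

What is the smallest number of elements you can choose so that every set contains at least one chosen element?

3

The 3 elements {Fay, Mae, Gus} hit every set.
No choice of 2 elements meets every set, so 3 is the minimum.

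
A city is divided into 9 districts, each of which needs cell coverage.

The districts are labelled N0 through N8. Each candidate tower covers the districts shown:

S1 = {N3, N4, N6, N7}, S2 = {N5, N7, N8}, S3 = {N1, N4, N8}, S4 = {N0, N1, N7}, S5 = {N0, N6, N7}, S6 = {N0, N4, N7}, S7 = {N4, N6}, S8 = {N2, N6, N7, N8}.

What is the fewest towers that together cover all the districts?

S1 and S2 and S4 and S8 together: S1 ∪ S2 ∪ S4 ∪ S8 = {N0, N1, N2, N3, N4, N5, N6, N7, N8} — every district is covered.
Only S8 contains N2, so S8 is forced; the remaining 5 districts need at least 3 more towers (each remaining tower adds at most 2) — so at least 4 towers are needed, and 4 is optimal.

4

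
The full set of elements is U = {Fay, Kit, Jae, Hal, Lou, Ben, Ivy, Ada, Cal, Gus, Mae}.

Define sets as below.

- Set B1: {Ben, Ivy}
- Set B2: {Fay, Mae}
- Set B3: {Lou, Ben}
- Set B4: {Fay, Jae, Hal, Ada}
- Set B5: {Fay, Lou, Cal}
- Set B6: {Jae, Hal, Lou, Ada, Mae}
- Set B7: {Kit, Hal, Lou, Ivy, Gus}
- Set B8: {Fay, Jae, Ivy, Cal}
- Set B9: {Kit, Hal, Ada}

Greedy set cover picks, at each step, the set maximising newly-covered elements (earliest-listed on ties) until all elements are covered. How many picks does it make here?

4

Greedy: pick B6 (covers 5 new) → pick B7 (covers 3 new) → pick B5 (covers 2 new) → pick B1 (covers 1 new). Total picks: 4.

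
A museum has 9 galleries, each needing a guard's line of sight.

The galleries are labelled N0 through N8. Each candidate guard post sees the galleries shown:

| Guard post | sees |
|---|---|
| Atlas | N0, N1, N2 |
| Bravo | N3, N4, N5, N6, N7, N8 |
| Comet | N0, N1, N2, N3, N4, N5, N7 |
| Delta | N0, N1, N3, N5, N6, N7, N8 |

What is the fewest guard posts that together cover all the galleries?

2

Take {Bravo, Comet}. Their union is {N0, N1, N2, N3, N4, N5, N6, N7, N8}, which is all 9 galleries.
No single guard post has all 9 galleries (the largest, Comet, has 7), so 2 is optimal.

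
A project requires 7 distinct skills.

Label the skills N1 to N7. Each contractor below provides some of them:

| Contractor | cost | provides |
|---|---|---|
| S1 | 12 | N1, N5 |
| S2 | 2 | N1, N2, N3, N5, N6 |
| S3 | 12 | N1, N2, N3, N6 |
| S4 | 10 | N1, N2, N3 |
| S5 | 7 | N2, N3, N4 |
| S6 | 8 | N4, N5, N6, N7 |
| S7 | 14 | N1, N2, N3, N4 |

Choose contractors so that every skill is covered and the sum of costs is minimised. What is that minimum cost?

10

S2, S6 together cover every skill (S2 ∪ S6 = {N1, N2, N3, N4, N5, N6, N7}); total cost 2 + 8 = 10.
No covering selection has total cost below 10.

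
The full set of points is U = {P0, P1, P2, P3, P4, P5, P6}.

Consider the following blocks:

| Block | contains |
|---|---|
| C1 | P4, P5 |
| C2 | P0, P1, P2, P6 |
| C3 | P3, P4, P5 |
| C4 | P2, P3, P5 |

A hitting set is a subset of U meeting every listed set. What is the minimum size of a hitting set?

2

Take H = {P0, P5}. Each listed block contains at least one of these, so H is a hitting set of size 2.
The blocks C1, C2 are pairwise disjoint, so any hitting set needs a separate point for each — at least 2. Hence 2 is optimal.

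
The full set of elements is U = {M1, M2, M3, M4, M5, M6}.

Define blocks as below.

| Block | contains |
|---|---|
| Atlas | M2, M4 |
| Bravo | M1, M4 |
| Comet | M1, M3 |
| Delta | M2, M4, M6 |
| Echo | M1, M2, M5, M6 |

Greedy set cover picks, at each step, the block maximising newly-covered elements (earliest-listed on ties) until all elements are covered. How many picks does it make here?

3

Greedy: pick Echo (covers 4 new) → pick Atlas (covers 1 new) → pick Comet (covers 1 new). Total picks: 3.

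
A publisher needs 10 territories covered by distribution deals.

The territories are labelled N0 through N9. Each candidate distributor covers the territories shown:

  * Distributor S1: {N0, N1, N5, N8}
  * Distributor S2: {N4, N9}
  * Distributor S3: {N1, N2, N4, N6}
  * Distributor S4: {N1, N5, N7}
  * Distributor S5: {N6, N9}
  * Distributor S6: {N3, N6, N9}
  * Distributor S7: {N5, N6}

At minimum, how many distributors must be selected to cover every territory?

S1 and S3 and S4 and S6 together: S1 ∪ S3 ∪ S4 ∪ S6 = {N0, N1, N2, N3, N4, N5, N6, N7, N8, N9} — every territory is covered.
Only S4 contains N7, so S4 is forced; the remaining 7 territories need at least 3 more distributors (each remaining distributor adds at most 3) — so at least 4 distributors are needed, and 4 is optimal.

4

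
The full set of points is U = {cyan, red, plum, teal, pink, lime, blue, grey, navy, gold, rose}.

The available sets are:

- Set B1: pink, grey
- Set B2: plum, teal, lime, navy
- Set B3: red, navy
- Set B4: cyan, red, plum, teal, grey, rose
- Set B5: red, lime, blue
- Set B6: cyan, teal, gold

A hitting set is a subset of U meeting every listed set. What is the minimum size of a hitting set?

The 3 points {red, teal, grey} hit every set.
The sets B1, B5, B6 are pairwise disjoint, so any hitting set needs a separate point for each — at least 3. Hence 3 is optimal.

3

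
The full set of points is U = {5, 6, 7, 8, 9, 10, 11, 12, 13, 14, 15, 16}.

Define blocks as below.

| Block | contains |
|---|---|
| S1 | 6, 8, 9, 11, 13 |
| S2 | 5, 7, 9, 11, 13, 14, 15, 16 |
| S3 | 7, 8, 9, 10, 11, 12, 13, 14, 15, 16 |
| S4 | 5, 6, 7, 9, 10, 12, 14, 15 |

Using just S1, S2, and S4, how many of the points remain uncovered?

Union of S1, S2, S4 = {5, 6, 7, 8, 9, 10, 11, 12, 13, 14, 15, 16} — that's every point, so 0 are uncovered.

0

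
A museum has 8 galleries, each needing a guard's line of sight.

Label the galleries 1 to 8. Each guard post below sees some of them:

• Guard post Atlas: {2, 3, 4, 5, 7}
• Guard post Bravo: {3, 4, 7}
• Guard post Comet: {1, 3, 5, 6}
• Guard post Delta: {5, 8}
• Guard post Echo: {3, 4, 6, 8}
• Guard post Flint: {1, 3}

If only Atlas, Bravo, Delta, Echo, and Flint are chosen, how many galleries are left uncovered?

Union of Atlas, Bravo, Delta, Echo, Flint = {1, 2, 3, 4, 5, 6, 7, 8} — that's every gallery, so 0 are uncovered.

0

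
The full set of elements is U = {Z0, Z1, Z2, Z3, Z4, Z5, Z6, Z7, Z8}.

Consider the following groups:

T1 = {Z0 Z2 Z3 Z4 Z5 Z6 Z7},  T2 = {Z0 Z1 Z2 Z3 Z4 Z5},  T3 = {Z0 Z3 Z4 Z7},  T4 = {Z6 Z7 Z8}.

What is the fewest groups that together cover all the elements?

2

T2 and T4 together: T2 ∪ T4 = {Z0, Z1, Z2, Z3, Z4, Z5, Z6, Z7, Z8} — every element is covered.
No single group has all 9 elements (the largest, T1, has 7), so 2 is optimal.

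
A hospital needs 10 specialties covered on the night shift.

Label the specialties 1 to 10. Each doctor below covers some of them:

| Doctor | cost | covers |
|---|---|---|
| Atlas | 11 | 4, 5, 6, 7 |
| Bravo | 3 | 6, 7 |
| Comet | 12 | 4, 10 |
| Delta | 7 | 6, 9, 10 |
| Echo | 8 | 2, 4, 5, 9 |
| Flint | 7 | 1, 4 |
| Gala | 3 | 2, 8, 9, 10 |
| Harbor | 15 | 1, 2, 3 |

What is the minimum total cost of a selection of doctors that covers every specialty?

29

Bravo, Echo, Gala, Harbor together cover every specialty (Bravo ∪ Echo ∪ Gala ∪ Harbor = {1, 2, 3, 4, 5, 6, 7, 8, 9, 10}); total cost 3 + 8 + 3 + 15 = 29.
The greedy pick Gala, Bravo, Flint, Echo, Harbor costs 36; no covering selection beats 29.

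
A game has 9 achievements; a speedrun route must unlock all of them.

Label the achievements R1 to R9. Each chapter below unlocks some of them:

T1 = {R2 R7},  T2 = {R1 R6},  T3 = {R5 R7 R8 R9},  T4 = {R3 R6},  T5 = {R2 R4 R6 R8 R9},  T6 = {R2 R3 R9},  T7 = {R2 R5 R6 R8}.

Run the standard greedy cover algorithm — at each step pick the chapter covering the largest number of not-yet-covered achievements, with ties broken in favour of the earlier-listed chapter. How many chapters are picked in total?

4

Greedy: pick T5 (covers 5 new) → pick T3 (covers 2 new) → pick T2 (covers 1 new) → pick T4 (covers 1 new). Total picks: 4.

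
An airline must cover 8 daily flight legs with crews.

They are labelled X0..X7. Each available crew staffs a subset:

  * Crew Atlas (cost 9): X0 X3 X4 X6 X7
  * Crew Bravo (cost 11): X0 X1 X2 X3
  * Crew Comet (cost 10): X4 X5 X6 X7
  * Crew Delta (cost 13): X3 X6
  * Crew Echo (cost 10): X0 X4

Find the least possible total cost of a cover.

Bravo, Comet together cover every leg (Bravo ∪ Comet = {X0, X1, X2, X3, X4, X5, X6, X7}); total cost 11 + 10 = 21.
The greedy pick Atlas, Bravo, Comet costs 30; no covering selection beats 21.

21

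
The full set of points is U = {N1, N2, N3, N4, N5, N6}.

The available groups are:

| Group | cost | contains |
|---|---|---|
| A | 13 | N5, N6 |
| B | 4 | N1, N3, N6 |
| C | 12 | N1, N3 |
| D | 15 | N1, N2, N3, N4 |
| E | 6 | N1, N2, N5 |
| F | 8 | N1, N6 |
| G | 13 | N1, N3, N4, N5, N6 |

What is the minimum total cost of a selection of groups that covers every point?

19

E, G together cover every point (E ∪ G = {N1, N2, N3, N4, N5, N6}); total cost 6 + 13 = 19.
The greedy pick B, E, G costs 23; no covering selection beats 19.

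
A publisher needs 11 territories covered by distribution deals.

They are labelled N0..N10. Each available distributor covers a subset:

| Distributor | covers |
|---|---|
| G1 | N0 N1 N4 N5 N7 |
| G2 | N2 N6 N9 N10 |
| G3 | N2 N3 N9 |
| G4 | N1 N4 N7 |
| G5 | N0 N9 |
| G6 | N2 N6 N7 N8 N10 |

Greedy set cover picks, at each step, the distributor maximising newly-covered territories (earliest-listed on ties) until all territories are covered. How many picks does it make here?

4

Greedy: pick G1 (covers 5 new) → pick G2 (covers 4 new) → pick G3 (covers 1 new) → pick G6 (covers 1 new). Total picks: 4.
(The true minimum cover uses only 3 distributors, so greedy is not optimal here.)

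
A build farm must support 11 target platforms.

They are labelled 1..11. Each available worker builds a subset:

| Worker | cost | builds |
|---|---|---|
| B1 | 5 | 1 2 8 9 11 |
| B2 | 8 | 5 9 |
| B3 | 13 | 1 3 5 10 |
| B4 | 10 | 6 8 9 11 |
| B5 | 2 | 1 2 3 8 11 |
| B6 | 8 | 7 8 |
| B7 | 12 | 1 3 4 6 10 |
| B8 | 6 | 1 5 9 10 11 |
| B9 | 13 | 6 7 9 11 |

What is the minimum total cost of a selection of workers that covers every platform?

28

B5, B6, B7, B8 together cover every platform (B5 ∪ B6 ∪ B7 ∪ B8 = {1, 2, 3, 4, 5, 6, 7, 8, 9, 10, 11}); total cost 2 + 8 + 12 + 6 = 28.
No covering selection has total cost below 28.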